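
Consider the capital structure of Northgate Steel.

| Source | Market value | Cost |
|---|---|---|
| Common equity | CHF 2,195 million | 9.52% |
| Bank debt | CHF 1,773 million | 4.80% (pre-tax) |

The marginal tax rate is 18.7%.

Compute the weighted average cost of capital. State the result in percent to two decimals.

Total capital V = 2195 + 1773 = 3968.
Equity: weight = 2195/3968 = 0.5532; cost = 9.52%.
Bank debt: weight = 1773/3968 = 0.4468; after-tax cost = 4.8% × (1 − 18.7%) = 3.9024%.
WACC = 0.5532 × 9.5200% + 0.4468 × 3.9024% = 7.0099%.

7.01%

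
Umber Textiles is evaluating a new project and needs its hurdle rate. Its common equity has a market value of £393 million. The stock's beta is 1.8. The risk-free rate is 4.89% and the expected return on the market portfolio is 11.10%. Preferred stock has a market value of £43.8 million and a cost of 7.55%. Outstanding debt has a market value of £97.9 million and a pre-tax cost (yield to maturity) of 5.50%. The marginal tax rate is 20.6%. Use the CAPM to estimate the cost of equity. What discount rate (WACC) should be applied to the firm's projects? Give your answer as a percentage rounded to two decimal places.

Market risk premium = 11.1% − 4.89% = 6.21%.
Cost of equity via CAPM: Re = 4.89% + 1.8 × 6.21% = 16.0680%.
Total capital V = 393 + 43.8 + 97.9 = 534.7.
Equity: weight = 393/534.7 = 0.7350; cost = 16.068%.
Preferred: weight = 43.8/534.7 = 0.0819; cost = 7.55%.
Debt: weight = 97.9/534.7 = 0.1831; after-tax cost = 5.5% × (1 − 20.6%) = 4.3670%.
WACC = 0.7350 × 16.0680% + 0.0819 × 7.5500% + 0.1831 × 4.3670% = 13.2279%.

13.23%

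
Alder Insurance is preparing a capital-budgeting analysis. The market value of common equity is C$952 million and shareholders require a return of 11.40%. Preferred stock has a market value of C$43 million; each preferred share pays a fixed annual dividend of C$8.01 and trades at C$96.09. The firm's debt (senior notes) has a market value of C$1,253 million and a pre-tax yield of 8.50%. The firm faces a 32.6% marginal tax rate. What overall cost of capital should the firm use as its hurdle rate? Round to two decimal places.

8.18%

Cost of preferred: Rp = 8.01 / 96.09 = 8.3359%.
Total capital V = 952 + 43 + 1253 = 2248.
Equity: weight = 952/2248 = 0.4235; cost = 11.4%.
Preferred: weight = 43/2248 = 0.0191; cost = 8.3359%.
Senior notes: weight = 1253/2248 = 0.5574; after-tax cost = 8.5% × (1 − 32.6%) = 5.7290%.
WACC = 0.4235 × 11.4000% + 0.0191 × 8.3359% + 0.5574 × 5.7290% = 8.1805%.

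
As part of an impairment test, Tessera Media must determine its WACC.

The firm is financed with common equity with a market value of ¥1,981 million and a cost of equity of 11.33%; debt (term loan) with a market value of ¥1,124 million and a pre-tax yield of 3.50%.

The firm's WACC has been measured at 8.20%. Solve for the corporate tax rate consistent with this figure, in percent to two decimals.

Total capital V = 1981 + 1124 = 3105.
Equity weight = 1981/3105 = 0.6380.
Term loan weight = 1124/3105 = 0.3620.
Equity contribution = 0.6380 × 11.33% = 7.2286%.
Debt contribution must be 8.2% − 7.2286% = 0.9714%.
0.3620 × 3.5% × (1 − T) = 0.9714%  ⇒  (1 − T) = 0.7667.
T = 23.3282%.

23.33%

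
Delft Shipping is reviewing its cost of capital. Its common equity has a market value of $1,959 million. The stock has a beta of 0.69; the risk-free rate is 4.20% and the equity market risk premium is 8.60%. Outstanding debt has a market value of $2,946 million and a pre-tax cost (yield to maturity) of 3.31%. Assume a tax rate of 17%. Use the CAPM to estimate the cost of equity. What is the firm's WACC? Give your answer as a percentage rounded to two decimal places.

Cost of equity via CAPM: Re = 4.2% + 0.69 × 8.6% = 10.1340%.
Total capital V = 1959 + 2946 = 4905.
Equity: weight = 1959/4905 = 0.3994; cost = 10.134%.
Debt: weight = 2946/4905 = 0.6006; after-tax cost = 3.31% × (1 − 17%) = 2.7473%.
WACC = 0.3994 × 10.1340% + 0.6006 × 2.7473% = 5.6975%.

5.70%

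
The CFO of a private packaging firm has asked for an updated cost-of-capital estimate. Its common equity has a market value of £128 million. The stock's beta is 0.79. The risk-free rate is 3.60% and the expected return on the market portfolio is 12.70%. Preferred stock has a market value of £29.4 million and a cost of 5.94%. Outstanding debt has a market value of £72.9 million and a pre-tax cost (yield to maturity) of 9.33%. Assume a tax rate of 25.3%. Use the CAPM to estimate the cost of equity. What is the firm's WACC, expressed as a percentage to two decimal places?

Market risk premium = 12.7% − 3.6% = 9.1%.
Cost of equity via CAPM: Re = 3.6% + 0.79 × 9.1% = 10.7890%.
Total capital V = 128 + 29.4 + 72.9 = 230.3.
Equity: weight = 128/230.3 = 0.5558; cost = 10.789%.
Preferred: weight = 29.4/230.3 = 0.1277; cost = 5.94%.
Debt: weight = 72.9/230.3 = 0.3165; after-tax cost = 9.33% × (1 − 25.3%) = 6.9695%.
WACC = 0.5558 × 10.7890% + 0.1277 × 5.9400% + 0.3165 × 6.9695% = 8.9609%.

8.96%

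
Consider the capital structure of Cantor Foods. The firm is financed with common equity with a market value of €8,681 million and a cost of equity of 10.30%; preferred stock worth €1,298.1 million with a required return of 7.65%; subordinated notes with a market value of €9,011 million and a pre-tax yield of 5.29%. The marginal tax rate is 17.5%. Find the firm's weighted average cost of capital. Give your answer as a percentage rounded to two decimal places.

Total capital V = 8681 + 1298.1 + 9011 = 18990.1.
Equity: weight = 8681/18990.1 = 0.4571; cost = 10.3%.
Preferred: weight = 1298.1/18990.1 = 0.0684; cost = 7.65%.
Subordinated notes: weight = 9011/18990.1 = 0.4745; after-tax cost = 5.29% × (1 − 17.5%) = 4.3643%.
WACC = 0.4571 × 10.3000% + 0.0684 × 7.6500% + 0.4745 × 4.3643% = 7.3023%.

7.30%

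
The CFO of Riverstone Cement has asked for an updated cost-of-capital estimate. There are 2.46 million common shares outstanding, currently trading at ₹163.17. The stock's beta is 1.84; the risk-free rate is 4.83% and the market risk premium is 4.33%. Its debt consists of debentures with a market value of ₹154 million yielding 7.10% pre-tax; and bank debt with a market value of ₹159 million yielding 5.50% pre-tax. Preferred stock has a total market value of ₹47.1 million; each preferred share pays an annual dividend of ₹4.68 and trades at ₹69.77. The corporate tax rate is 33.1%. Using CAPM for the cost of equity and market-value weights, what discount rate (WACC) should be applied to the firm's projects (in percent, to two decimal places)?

8.89%

Cost of equity via CAPM: Re = 4.83% + 1.84 × 4.33% = 12.7972%.
Cost of preferred: Rp = 4.68 / 69.77 = 6.7078%.
Market value of equity E = 163.17 × 2.46m = 401.3982m.
Total capital V = 401.3982 + 47.1 + 154 + 159 = 761.4982.
Equity: weight = 401.3982/761.4982 = 0.5271; cost = 12.7972%.
Preferred: weight = 47.1/761.4982 = 0.0619; cost = 6.7078%.
Debentures: weight = 154/761.4982 = 0.2022; after-tax cost = 7.1% × (1 − 33.1%) = 4.7499%.
Bank debt: weight = 159/761.4982 = 0.2088; after-tax cost = 5.5% × (1 − 33.1%) = 3.6795%.
WACC = 0.5271 × 12.7972% + 0.0619 × 6.7078% + 0.2022 × 4.7499% + 0.2088 × 3.6795% = 8.8894%.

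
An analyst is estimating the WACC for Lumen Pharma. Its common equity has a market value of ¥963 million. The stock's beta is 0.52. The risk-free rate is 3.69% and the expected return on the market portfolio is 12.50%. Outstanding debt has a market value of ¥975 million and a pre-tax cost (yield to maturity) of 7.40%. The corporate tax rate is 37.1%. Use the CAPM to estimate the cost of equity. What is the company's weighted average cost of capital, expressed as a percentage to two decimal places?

6.45%

Market risk premium = 12.5% − 3.69% = 8.81%.
Cost of equity via CAPM: Re = 3.69% + 0.52 × 8.81% = 8.2712%.
Total capital V = 963 + 975 = 1938.
Equity: weight = 963/1938 = 0.4969; cost = 8.2712%.
Debt: weight = 975/1938 = 0.5031; after-tax cost = 7.4% × (1 − 37.1%) = 4.6546%.
WACC = 0.4969 × 8.2712% + 0.5031 × 4.6546% = 6.4517%.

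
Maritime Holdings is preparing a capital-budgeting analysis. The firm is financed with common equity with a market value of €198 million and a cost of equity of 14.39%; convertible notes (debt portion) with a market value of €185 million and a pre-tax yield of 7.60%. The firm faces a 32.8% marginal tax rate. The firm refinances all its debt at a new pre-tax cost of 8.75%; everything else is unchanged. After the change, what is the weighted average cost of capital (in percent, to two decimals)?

After the change:
Total capital V = 198 + 185 = 383.
Equity: weight = 198/383 = 0.5170; cost = 14.39%.
Convertible notes (debt portion): weight = 185/383 = 0.4830; after-tax cost = 8.75% × (1 − 32.8%) = 5.8800%.
WACC = 0.5170 × 14.3900% + 0.4830 × 5.8800% = 10.2794%.

10.28%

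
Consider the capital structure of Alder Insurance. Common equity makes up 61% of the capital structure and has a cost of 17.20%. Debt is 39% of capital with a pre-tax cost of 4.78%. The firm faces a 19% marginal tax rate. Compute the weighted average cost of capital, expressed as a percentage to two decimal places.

After-tax cost of debt = 4.78% × (1 − 19%) = 3.8718%.
WACC = 0.610 × 17.2000% + 0.390 × 3.8718% = 12.0020%.

12.00%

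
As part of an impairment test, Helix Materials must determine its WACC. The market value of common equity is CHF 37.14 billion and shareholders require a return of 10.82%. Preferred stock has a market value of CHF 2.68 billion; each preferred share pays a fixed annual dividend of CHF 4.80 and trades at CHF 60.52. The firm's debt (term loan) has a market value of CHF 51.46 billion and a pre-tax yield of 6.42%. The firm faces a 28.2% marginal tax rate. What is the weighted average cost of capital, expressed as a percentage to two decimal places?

7.23%

Cost of preferred: Rp = 4.8 / 60.52 = 7.9313%.
Total capital V = 37.14 + 2.68 + 51.46 = 91.28.
Equity: weight = 37.14/91.28 = 0.4069; cost = 10.82%.
Preferred: weight = 2.68/91.28 = 0.0294; cost = 7.9313%.
Term loan: weight = 51.46/91.28 = 0.5638; after-tax cost = 6.42% × (1 − 28.2%) = 4.6096%.
WACC = 0.4069 × 10.8200% + 0.0294 × 7.9313% + 0.5638 × 4.6096% = 7.2340%.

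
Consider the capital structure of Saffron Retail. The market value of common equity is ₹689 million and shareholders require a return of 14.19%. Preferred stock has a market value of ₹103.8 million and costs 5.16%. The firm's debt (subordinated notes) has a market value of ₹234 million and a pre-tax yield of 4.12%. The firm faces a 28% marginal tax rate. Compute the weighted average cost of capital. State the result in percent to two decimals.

Total capital V = 689 + 103.8 + 234 = 1026.8.
Equity: weight = 689/1026.8 = 0.6710; cost = 14.19%.
Preferred: weight = 103.8/1026.8 = 0.1011; cost = 5.16%.
Subordinated notes: weight = 234/1026.8 = 0.2279; after-tax cost = 4.12% × (1 − 28%) = 2.9664%.
WACC = 0.6710 × 14.1900% + 0.1011 × 5.1600% + 0.2279 × 2.9664% = 10.7194%.

10.72%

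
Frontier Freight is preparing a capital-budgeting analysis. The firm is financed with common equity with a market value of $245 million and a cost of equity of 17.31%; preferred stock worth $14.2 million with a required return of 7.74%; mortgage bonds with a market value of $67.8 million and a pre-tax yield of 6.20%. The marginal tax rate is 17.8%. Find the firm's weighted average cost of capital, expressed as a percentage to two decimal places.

Total capital V = 245 + 14.2 + 67.8 = 327.
Equity: weight = 245/327 = 0.7492; cost = 17.31%.
Preferred: weight = 14.2/327 = 0.0434; cost = 7.74%.
Mortgage bonds: weight = 67.8/327 = 0.2073; after-tax cost = 6.2% × (1 − 17.8%) = 5.0964%.
WACC = 0.7492 × 17.3100% + 0.0434 × 7.7400% + 0.2073 × 5.0964% = 14.3621%.

14.36%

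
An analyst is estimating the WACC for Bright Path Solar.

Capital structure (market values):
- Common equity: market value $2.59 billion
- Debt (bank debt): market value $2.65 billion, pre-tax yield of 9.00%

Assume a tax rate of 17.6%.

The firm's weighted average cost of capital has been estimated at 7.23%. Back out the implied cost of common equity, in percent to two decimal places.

7.04%

Total capital V = 2.59 + 2.65 = 5.24.
Equity weight = 2.59/5.24 = 0.4943.
Bank debt weight = 2.65/5.24 = 0.5057.
Debt contribution = 0.5057 × 9% × (1 − 17.6%) = 3.7505%.
Required equity contribution = 7.23% − 3.7505% = 3.4795%.
Re = 3.4795% / 0.4943 = 7.0397%.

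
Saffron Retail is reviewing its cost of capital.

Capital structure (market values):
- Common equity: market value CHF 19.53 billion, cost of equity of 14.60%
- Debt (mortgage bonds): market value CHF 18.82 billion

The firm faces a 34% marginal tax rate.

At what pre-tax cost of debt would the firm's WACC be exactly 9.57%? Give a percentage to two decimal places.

Total capital V = 19.53 + 18.82 = 38.35.
Equity weight = 19.53/38.35 = 0.5093.
Mortgage bonds weight = 18.82/38.35 = 0.4907.
Equity contribution = 0.5093 × 14.6% = 7.4351%.
Remaining for debt = 9.57% − 7.4351% = 2.1349%.
Rd × (1 − 34%) × 0.4907 = 2.1349%  ⇒  Rd = 6.5913%.

6.59%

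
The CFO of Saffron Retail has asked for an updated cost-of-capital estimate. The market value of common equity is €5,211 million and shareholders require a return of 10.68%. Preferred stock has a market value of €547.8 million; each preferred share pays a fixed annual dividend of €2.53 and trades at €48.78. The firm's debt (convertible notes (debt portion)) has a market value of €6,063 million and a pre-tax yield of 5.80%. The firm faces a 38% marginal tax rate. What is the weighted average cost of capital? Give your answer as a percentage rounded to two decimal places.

Cost of preferred: Rp = 2.53 / 48.78 = 5.1866%.
Total capital V = 5211 + 547.8 + 6063 = 11821.8.
Equity: weight = 5211/11821.8 = 0.4408; cost = 10.68%.
Preferred: weight = 547.8/11821.8 = 0.0463; cost = 5.1866%.
Convertible notes (debt portion): weight = 6063/11821.8 = 0.5129; after-tax cost = 5.8% × (1 − 38%) = 3.5960%.
WACC = 0.4408 × 10.6800% + 0.0463 × 5.1866% + 0.5129 × 3.5960% = 6.7923%.

6.79%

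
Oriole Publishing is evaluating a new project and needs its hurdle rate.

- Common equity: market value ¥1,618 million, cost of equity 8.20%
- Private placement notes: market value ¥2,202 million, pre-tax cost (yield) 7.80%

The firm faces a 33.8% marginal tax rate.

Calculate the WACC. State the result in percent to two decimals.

Total capital V = 1618 + 2202 = 3820.
Equity: weight = 1618/3820 = 0.4236; cost = 8.2%.
Private placement notes: weight = 2202/3820 = 0.5764; after-tax cost = 7.8% × (1 − 33.8%) = 5.1636%.
WACC = 0.4236 × 8.2000% + 0.5764 × 5.1636% = 6.4497%.

6.45%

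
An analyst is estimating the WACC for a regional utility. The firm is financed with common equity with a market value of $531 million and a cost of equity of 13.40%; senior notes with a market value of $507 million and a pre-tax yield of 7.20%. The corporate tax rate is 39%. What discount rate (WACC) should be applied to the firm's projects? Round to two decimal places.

9.00%

Total capital V = 531 + 507 = 1038.
Equity: weight = 531/1038 = 0.5116; cost = 13.4%.
Senior notes: weight = 507/1038 = 0.4884; after-tax cost = 7.2% × (1 − 39%) = 4.3920%.
WACC = 0.5116 × 13.4000% + 0.4884 × 4.3920% = 9.0001%.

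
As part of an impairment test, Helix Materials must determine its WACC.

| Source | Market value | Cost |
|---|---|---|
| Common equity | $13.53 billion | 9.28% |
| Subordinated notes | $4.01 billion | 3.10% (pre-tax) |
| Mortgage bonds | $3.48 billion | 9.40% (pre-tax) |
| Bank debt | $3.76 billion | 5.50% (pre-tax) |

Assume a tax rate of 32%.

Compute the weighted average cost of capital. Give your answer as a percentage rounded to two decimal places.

6.87%

Total capital V = 13.53 + 4.01 + 3.48 + 3.76 = 24.78.
Equity: weight = 13.53/24.78 = 0.5460; cost = 9.28%.
Subordinated notes: weight = 4.01/24.78 = 0.1618; after-tax cost = 3.1% × (1 − 32%) = 2.1080%.
Mortgage bonds: weight = 3.48/24.78 = 0.1404; after-tax cost = 9.4% × (1 − 32%) = 6.3920%.
Bank debt: weight = 3.76/24.78 = 0.1517; after-tax cost = 5.5% × (1 − 32%) = 3.7400%.
WACC = 0.5460 × 9.2800% + 0.1618 × 2.1080% + 0.1404 × 6.3920% + 0.1517 × 3.7400% = 6.8732%.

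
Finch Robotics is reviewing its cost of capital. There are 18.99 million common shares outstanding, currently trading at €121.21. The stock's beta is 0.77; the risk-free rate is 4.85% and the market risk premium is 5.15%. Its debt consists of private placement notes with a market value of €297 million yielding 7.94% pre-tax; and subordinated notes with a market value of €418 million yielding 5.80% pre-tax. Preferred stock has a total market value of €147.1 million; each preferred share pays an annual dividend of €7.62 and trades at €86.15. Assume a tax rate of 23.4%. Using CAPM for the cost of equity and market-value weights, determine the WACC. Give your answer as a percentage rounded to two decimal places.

Cost of equity via CAPM: Re = 4.85% + 0.77 × 5.15% = 8.8155%.
Cost of preferred: Rp = 7.62 / 86.15 = 8.8450%.
Market value of equity E = 121.21 × 18.99m = 2301.7779m.
Total capital V = 2301.7779 + 147.1 + 297 + 418 = 3163.8779.
Equity: weight = 2301.7779/3163.8779 = 0.7275; cost = 8.8155%.
Preferred: weight = 147.1/3163.8779 = 0.0465; cost = 8.845%.
Private placement notes: weight = 297/3163.8779 = 0.0939; after-tax cost = 7.94% × (1 − 23.4%) = 6.0820%.
Subordinated notes: weight = 418/3163.8779 = 0.1321; after-tax cost = 5.8% × (1 − 23.4%) = 4.4428%.
WACC = 0.7275 × 8.8155% + 0.0465 × 8.8450% + 0.0939 × 6.0820% + 0.1321 × 4.4428% = 7.9826%.

7.98%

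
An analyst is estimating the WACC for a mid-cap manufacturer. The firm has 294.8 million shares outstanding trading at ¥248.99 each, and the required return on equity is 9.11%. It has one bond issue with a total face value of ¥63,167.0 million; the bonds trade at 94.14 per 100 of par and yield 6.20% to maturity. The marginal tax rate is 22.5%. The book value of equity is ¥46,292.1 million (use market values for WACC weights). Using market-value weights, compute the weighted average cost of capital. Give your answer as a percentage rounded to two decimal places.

7.18%

Market value of equity E = 248.99 × 294.8m = 73402.252m. Market value of debt D = 63167m × 94.14/100 = 59465.4138m.
Total capital V = 73402.252 + 59465.4138 = 132867.6658.
Equity: weight = 73402.252/132867.6658 = 0.5524; cost = 9.11%.
Bonds outstanding: weight = 59465.4138/132867.6658 = 0.4476; after-tax cost = 6.2% × (1 − 22.5%) = 4.8050%.
WACC = 0.5524 × 9.1100% + 0.4476 × 4.8050% = 7.1833%.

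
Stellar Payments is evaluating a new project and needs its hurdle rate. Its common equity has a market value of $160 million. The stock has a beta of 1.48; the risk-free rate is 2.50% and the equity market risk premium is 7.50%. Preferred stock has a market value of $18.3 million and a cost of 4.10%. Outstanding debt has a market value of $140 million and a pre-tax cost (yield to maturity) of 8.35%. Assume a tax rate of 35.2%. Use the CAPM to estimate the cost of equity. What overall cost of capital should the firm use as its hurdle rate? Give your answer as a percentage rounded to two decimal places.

9.45%

Cost of equity via CAPM: Re = 2.5% + 1.48 × 7.5% = 13.6000%.
Total capital V = 160 + 18.3 + 140 = 318.3.
Equity: weight = 160/318.3 = 0.5027; cost = 13.6%.
Preferred: weight = 18.3/318.3 = 0.0575; cost = 4.1%.
Debt: weight = 140/318.3 = 0.4398; after-tax cost = 8.35% × (1 − 35.2%) = 5.4108%.
WACC = 0.5027 × 13.6000% + 0.0575 × 4.1000% + 0.4398 × 5.4108% = 9.4519%.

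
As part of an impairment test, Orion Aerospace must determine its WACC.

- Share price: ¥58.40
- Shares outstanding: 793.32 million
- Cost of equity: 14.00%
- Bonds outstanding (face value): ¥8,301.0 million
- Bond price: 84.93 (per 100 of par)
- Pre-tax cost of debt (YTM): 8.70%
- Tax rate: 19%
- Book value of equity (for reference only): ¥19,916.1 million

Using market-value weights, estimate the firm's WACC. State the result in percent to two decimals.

13.08%

Market value of equity E = 58.4 × 793.32m = 46329.888m. Market value of debt D = 8301m × 84.93/100 = 7050.0393m.
Total capital V = 46329.888 + 7050.0393 = 53379.9273.
Equity: weight = 46329.888/53379.9273 = 0.8679; cost = 14%.
Bonds outstanding: weight = 7050.0393/53379.9273 = 0.1321; after-tax cost = 8.7% × (1 − 19%) = 7.0470%.
WACC = 0.8679 × 14.0000% + 0.1321 × 7.0470% = 13.0817%.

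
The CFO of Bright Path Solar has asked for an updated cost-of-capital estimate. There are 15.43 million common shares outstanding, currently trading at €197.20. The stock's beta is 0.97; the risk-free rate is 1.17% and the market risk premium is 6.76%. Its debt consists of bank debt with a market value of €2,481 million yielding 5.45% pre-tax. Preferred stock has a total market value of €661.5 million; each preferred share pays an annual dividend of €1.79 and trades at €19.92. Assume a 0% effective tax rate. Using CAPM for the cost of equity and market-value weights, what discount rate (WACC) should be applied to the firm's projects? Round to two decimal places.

Cost of equity via CAPM: Re = 1.17% + 0.97 × 6.76% = 7.7272%.
Cost of preferred: Rp = 1.79 / 19.92 = 8.9859%.
Market value of equity E = 197.2 × 15.43m = 3042.796m.
Total capital V = 3042.796 + 661.5 + 2481 = 6185.296.
Equity: weight = 3042.796/6185.296 = 0.4919; cost = 7.7272%.
Preferred: weight = 661.5/6185.296 = 0.1069; cost = 8.9859%.
Bank debt: weight = 2481/6185.296 = 0.4011; after-tax cost = 5.45% × (1 − 0%) = 5.4500%.
WACC = 0.4919 × 7.7272% + 0.1069 × 8.9859% + 0.4011 × 5.4500% = 6.9484%.

6.95%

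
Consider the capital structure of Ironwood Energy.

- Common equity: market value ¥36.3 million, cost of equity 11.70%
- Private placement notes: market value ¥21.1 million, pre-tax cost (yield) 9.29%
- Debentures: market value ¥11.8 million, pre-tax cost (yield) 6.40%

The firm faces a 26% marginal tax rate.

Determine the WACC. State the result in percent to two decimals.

Total capital V = 36.3 + 21.1 + 11.8 = 69.2.
Equity: weight = 36.3/69.2 = 0.5246; cost = 11.7%.
Private placement notes: weight = 21.1/69.2 = 0.3049; after-tax cost = 9.29% × (1 − 26%) = 6.8746%.
Debentures: weight = 11.8/69.2 = 0.1705; after-tax cost = 6.4% × (1 − 26%) = 4.7360%.
WACC = 0.5246 × 11.7000% + 0.3049 × 6.8746% + 0.1705 × 4.7360% = 9.0412%.

9.04%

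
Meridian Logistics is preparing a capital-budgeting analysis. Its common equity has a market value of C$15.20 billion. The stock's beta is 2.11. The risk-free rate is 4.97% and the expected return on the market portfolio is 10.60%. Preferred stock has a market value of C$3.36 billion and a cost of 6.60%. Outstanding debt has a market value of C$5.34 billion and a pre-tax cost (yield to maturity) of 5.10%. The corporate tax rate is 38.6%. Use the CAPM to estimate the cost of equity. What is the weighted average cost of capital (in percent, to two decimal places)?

12.34%

Market risk premium = 10.6% − 4.97% = 5.63%.
Cost of equity via CAPM: Re = 4.97% + 2.11 × 5.63% = 16.8493%.
Total capital V = 15.2 + 3.36 + 5.34 = 23.9.
Equity: weight = 15.2/23.9 = 0.6360; cost = 16.8493%.
Preferred: weight = 3.36/23.9 = 0.1406; cost = 6.6%.
Debt: weight = 5.34/23.9 = 0.2234; after-tax cost = 5.1% × (1 − 38.6%) = 3.1314%.
WACC = 0.6360 × 16.8493% + 0.1406 × 6.6000% + 0.2234 × 3.1314% = 12.3434%.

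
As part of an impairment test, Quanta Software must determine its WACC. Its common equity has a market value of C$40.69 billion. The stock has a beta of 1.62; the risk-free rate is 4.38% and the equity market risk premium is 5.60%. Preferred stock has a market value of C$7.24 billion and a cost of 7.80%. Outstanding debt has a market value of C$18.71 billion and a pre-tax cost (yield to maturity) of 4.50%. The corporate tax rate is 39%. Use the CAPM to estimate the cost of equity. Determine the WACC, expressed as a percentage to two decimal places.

Cost of equity via CAPM: Re = 4.38% + 1.62 × 5.6% = 13.4520%.
Total capital V = 40.69 + 7.24 + 18.71 = 66.64.
Equity: weight = 40.69/66.64 = 0.6106; cost = 13.452%.
Preferred: weight = 7.24/66.64 = 0.1086; cost = 7.8%.
Debt: weight = 18.71/66.64 = 0.2808; after-tax cost = 4.5% × (1 − 39%) = 2.7450%.
WACC = 0.6106 × 13.4520% + 0.1086 × 7.8000% + 0.2808 × 2.7450% = 9.8318%.

9.83%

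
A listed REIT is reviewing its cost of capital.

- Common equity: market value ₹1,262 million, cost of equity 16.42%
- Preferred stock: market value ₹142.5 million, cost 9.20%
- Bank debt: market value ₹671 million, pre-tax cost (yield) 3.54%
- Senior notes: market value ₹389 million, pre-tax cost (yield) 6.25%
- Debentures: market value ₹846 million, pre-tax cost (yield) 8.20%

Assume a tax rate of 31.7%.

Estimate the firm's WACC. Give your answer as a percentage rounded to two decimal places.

9.08%

Total capital V = 1262 + 142.5 + 671 + 389 + 846 = 3310.5.
Equity: weight = 1262/3310.5 = 0.3812; cost = 16.42%.
Preferred: weight = 142.5/3310.5 = 0.0430; cost = 9.2%.
Bank debt: weight = 671/3310.5 = 0.2027; after-tax cost = 3.54% × (1 − 31.7%) = 2.4178%.
Senior notes: weight = 389/3310.5 = 0.1175; after-tax cost = 6.25% × (1 − 31.7%) = 4.2688%.
Debentures: weight = 846/3310.5 = 0.2556; after-tax cost = 8.2% × (1 − 31.7%) = 5.6006%.
WACC = 0.3812 × 16.4200% + 0.0430 × 9.2000% + 0.2027 × 2.4178% + 0.1175 × 4.2688% + 0.2556 × 5.6006% = 9.0784%.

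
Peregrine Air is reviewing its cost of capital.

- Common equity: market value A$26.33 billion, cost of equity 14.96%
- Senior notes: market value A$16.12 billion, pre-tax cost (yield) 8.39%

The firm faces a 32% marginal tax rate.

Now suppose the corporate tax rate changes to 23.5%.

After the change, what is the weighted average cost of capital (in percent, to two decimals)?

11.72%

After the change:
Total capital V = 26.33 + 16.12 = 42.45.
Equity: weight = 26.33/42.45 = 0.6203; cost = 14.96%.
Senior notes: weight = 16.12/42.45 = 0.3797; after-tax cost = 8.39% × (1 − 23.5%) = 6.4184%.
WACC = 0.6203 × 14.9600% + 0.3797 × 6.4184% = 11.7164%.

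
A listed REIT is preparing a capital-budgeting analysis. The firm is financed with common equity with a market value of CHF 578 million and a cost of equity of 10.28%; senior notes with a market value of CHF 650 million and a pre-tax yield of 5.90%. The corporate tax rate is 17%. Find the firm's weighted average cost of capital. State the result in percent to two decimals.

7.43%

Total capital V = 578 + 650 = 1228.
Equity: weight = 578/1228 = 0.4707; cost = 10.28%.
Senior notes: weight = 650/1228 = 0.5293; after-tax cost = 5.9% × (1 − 17%) = 4.8970%.
WACC = 0.4707 × 10.2800% + 0.5293 × 4.8970% = 7.4307%.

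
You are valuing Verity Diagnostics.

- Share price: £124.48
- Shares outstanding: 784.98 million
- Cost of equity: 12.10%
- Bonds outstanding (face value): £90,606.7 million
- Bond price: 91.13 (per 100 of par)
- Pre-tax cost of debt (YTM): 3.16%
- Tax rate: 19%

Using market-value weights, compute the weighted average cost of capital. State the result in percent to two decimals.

Market value of equity E = 124.48 × 784.98m = 97714.3104m. Market value of debt D = 90606.7m × 91.13/100 = 82569.88571m.
Total capital V = 97714.3104 + 82569.88571 = 180284.19611.
Equity: weight = 97714.3104/180284.19611 = 0.5420; cost = 12.1%.
Bonds outstanding: weight = 82569.88571/180284.19611 = 0.4580; after-tax cost = 3.16% × (1 − 19%) = 2.5596%.
WACC = 0.5420 × 12.1000% + 0.4580 × 2.5596% = 7.7305%.

7.73%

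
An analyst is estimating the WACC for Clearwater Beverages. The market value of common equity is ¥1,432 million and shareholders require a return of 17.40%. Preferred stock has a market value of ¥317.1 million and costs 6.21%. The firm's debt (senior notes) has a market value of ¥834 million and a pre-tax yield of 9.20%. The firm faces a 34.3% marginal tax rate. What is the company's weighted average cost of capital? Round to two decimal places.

12.36%

Total capital V = 1432 + 317.1 + 834 = 2583.1.
Equity: weight = 1432/2583.1 = 0.5544; cost = 17.4%.
Preferred: weight = 317.1/2583.1 = 0.1228; cost = 6.21%.
Senior notes: weight = 834/2583.1 = 0.3229; after-tax cost = 9.2% × (1 − 34.3%) = 6.0444%.
WACC = 0.5544 × 17.4000% + 0.1228 × 6.2100% + 0.3229 × 6.0444% = 12.3600%.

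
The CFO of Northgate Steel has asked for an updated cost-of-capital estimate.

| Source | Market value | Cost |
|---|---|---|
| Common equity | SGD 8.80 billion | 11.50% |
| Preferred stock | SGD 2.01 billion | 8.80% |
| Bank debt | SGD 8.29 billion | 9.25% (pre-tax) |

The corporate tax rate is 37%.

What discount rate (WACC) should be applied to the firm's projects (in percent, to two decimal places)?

8.75%

Total capital V = 8.8 + 2.01 + 8.29 = 19.1.
Equity: weight = 8.8/19.1 = 0.4607; cost = 11.5%.
Preferred: weight = 2.01/19.1 = 0.1052; cost = 8.8%.
Bank debt: weight = 8.29/19.1 = 0.4340; after-tax cost = 9.25% × (1 − 37%) = 5.8275%.
WACC = 0.4607 × 11.5000% + 0.1052 × 8.8000% + 0.4340 × 5.8275% = 8.7538%.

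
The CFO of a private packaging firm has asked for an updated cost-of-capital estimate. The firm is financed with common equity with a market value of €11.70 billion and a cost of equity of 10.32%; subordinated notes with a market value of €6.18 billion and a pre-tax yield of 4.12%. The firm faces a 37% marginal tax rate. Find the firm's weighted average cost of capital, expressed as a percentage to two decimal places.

7.65%

Total capital V = 11.7 + 6.18 = 17.88.
Equity: weight = 11.7/17.88 = 0.6544; cost = 10.32%.
Subordinated notes: weight = 6.18/17.88 = 0.3456; after-tax cost = 4.12% × (1 − 37%) = 2.5956%.
WACC = 0.6544 × 10.3200% + 0.3456 × 2.5956% = 7.6502%.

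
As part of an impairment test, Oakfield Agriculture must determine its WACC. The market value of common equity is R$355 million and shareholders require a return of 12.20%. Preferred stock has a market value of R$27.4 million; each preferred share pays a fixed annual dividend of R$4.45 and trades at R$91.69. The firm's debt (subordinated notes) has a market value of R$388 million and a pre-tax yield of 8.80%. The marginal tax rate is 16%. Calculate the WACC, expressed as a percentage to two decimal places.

9.52%

Cost of preferred: Rp = 4.45 / 91.69 = 4.8533%.
Total capital V = 355 + 27.4 + 388 = 770.4.
Equity: weight = 355/770.4 = 0.4608; cost = 12.2%.
Preferred: weight = 27.4/770.4 = 0.0356; cost = 4.8533%.
Subordinated notes: weight = 388/770.4 = 0.5036; after-tax cost = 8.8% × (1 − 16%) = 7.3920%.
WACC = 0.4608 × 12.2000% + 0.0356 × 4.8533% + 0.5036 × 7.3920% = 9.5172%.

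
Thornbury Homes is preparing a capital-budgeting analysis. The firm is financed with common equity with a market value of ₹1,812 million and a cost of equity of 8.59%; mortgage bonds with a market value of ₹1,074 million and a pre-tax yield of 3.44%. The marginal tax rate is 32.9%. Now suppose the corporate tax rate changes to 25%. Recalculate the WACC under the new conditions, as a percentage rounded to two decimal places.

6.35%

After the change:
Total capital V = 1812 + 1074 = 2886.
Equity: weight = 1812/2886 = 0.6279; cost = 8.59%.
Mortgage bonds: weight = 1074/2886 = 0.3721; after-tax cost = 3.44% × (1 − 25%) = 2.5800%.
WACC = 0.6279 × 8.5900% + 0.3721 × 2.5800% = 6.3534%.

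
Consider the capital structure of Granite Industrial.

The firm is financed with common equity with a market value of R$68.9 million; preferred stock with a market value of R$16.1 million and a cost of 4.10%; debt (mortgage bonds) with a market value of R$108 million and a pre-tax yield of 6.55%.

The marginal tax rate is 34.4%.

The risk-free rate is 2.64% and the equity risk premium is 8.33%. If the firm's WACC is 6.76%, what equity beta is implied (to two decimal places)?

Total capital V = 68.9 + 16.1 + 108 = 193.
Equity weight = 68.9/193 = 0.3570.
Preferred weight = 16.1/193 = 0.0834.
Mortgage bonds weight = 108/193 = 0.5596.
Debt contribution = 0.5596 × 6.55% × (1 − 34.4%) = 2.4044%.
Preferred contribution = 0.0834 × 4.1% = 0.3420%.
Required equity contribution = 6.76% − 2.7464% = 4.0136%  ⇒  Re = 11.2426%.
CAPM: 11.2426% = 2.64% + β × 8.33%  ⇒  β = 1.0327.

1.03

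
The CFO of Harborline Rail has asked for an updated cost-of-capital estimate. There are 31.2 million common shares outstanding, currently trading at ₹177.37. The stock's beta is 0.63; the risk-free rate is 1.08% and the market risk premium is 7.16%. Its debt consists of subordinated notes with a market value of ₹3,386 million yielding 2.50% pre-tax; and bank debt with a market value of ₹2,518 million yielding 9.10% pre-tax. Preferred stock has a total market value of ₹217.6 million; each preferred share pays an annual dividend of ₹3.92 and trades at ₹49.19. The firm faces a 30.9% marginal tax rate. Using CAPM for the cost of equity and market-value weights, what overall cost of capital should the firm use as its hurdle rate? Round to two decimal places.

Cost of equity via CAPM: Re = 1.08% + 0.63 × 7.16% = 5.5908%.
Cost of preferred: Rp = 3.92 / 49.19 = 7.9691%.
Market value of equity E = 177.37 × 31.2m = 5533.944m.
Total capital V = 5533.944 + 217.6 + 3386 + 2518 = 11655.544.
Equity: weight = 5533.944/11655.544 = 0.4748; cost = 5.5908%.
Preferred: weight = 217.6/11655.544 = 0.0187; cost = 7.9691%.
Subordinated notes: weight = 3386/11655.544 = 0.2905; after-tax cost = 2.5% × (1 − 30.9%) = 1.7275%.
Bank debt: weight = 2518/11655.544 = 0.2160; after-tax cost = 9.1% × (1 − 30.9%) = 6.2881%.
WACC = 0.4748 × 5.5908% + 0.0187 × 7.9691% + 0.2905 × 1.7275% + 0.2160 × 6.2881% = 4.6635%.

4.66%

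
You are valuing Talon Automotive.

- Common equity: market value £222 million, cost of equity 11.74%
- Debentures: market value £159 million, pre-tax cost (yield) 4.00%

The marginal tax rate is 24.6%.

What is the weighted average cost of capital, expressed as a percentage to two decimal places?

Total capital V = 222 + 159 = 381.
Equity: weight = 222/381 = 0.5827; cost = 11.74%.
Debentures: weight = 159/381 = 0.4173; after-tax cost = 4% × (1 − 24.6%) = 3.0160%.
WACC = 0.5827 × 11.7400% + 0.4173 × 3.0160% = 8.0993%.

8.10%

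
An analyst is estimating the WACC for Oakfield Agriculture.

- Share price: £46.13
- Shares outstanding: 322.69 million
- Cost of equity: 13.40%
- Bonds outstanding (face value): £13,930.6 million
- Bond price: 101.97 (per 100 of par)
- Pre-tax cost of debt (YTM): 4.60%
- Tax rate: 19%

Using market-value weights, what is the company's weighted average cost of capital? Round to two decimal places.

8.68%

Market value of equity E = 46.13 × 322.69m = 14885.6897m. Market value of debt D = 13930.6m × 101.97/100 = 14205.03282m.
Total capital V = 14885.6897 + 14205.03282 = 29090.72252.
Equity: weight = 14885.6897/29090.72252 = 0.5117; cost = 13.4%.
Bonds outstanding: weight = 14205.03282/29090.72252 = 0.4883; after-tax cost = 4.6% × (1 − 19%) = 3.7260%.
WACC = 0.5117 × 13.4000% + 0.4883 × 3.7260% = 8.6762%.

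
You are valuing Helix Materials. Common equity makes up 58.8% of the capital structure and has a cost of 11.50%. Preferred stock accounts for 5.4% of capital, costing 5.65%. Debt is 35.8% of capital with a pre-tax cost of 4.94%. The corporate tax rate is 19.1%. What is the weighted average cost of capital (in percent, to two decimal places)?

8.50%

After-tax cost of debt = 4.94% × (1 − 19.1%) = 3.9965%.
WACC = 0.588 × 11.5000% + 0.054 × 5.6500% + 0.358 × 3.9965% = 8.4978%.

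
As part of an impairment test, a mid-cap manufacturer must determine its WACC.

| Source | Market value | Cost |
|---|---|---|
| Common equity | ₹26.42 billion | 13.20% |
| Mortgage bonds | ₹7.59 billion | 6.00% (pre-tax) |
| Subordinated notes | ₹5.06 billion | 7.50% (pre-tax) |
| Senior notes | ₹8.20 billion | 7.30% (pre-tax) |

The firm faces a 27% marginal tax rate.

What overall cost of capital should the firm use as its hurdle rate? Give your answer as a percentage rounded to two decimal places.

Total capital V = 26.42 + 7.59 + 5.06 + 8.2 = 47.27.
Equity: weight = 26.42/47.27 = 0.5589; cost = 13.2%.
Mortgage bonds: weight = 7.59/47.27 = 0.1606; after-tax cost = 6% × (1 − 27%) = 4.3800%.
Subordinated notes: weight = 5.06/47.27 = 0.1070; after-tax cost = 7.5% × (1 − 27%) = 5.4750%.
Senior notes: weight = 8.2/47.27 = 0.1735; after-tax cost = 7.3% × (1 − 27%) = 5.3290%.
WACC = 0.5589 × 13.2000% + 0.1606 × 4.3800% + 0.1070 × 5.4750% + 0.1735 × 5.3290% = 9.5915%.

9.59%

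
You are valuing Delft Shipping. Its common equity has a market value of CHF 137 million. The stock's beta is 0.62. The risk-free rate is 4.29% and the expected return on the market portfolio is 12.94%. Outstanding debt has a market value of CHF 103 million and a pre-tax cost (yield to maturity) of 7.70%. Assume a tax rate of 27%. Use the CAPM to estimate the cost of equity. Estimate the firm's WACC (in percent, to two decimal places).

7.92%

Market risk premium = 12.94% − 4.29% = 8.65%.
Cost of equity via CAPM: Re = 4.29% + 0.62 × 8.65% = 9.6530%.
Total capital V = 137 + 103 = 240.
Equity: weight = 137/240 = 0.5708; cost = 9.653%.
Debt: weight = 103/240 = 0.4292; after-tax cost = 7.7% × (1 − 27%) = 5.6210%.
WACC = 0.5708 × 9.6530% + 0.4292 × 5.6210% = 7.9226%.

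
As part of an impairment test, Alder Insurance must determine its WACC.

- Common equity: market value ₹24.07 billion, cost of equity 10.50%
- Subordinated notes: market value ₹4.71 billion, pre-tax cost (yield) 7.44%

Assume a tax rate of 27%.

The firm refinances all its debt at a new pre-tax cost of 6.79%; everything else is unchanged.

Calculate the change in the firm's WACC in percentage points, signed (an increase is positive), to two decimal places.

-0.08 pp

Current WACC:
Total capital V = 24.07 + 4.71 = 28.78.
Equity: weight = 24.07/28.78 = 0.8363; cost = 10.5%.
Subordinated notes: weight = 4.71/28.78 = 0.1637; after-tax cost = 7.44% × (1 − 27%) = 5.4312%.
WACC = 0.8363 × 10.5000% + 0.1637 × 5.4312% = 9.6705%.
After the change:
Total capital V = 24.07 + 4.71 = 28.78.
Equity: weight = 24.07/28.78 = 0.8363; cost = 10.5%.
Subordinated notes: weight = 4.71/28.78 = 0.1637; after-tax cost = 6.79% × (1 − 27%) = 4.9567%.
WACC = 0.8363 × 10.5000% + 0.1637 × 4.9567% = 9.5928%.
Change in WACC = 9.5928% − 9.6705% = -0.0777 pp.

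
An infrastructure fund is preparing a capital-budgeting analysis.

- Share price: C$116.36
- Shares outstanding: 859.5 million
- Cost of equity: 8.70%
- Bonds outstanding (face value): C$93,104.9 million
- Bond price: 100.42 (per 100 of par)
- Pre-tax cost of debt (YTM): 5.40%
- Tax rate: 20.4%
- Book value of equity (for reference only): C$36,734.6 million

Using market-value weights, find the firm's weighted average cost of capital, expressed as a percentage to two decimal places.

Market value of equity E = 116.36 × 859.5m = 100011.42m. Market value of debt D = 93104.9m × 100.42/100 = 93495.94058m.
Total capital V = 100011.42 + 93495.94058 = 193507.36058.
Equity: weight = 100011.42/193507.36058 = 0.5168; cost = 8.7%.
Bonds outstanding: weight = 93495.94058/193507.36058 = 0.4832; after-tax cost = 5.4% × (1 − 20.4%) = 4.2984%.
WACC = 0.5168 × 8.7000% + 0.4832 × 4.2984% = 6.5733%.

6.57%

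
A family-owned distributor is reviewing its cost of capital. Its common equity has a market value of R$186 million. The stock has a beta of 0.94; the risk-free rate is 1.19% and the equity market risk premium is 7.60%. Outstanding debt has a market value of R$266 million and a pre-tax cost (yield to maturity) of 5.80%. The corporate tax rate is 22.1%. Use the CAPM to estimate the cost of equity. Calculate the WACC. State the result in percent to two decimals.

6.09%

Cost of equity via CAPM: Re = 1.19% + 0.94 × 7.6% = 8.3340%.
Total capital V = 186 + 266 = 452.
Equity: weight = 186/452 = 0.4115; cost = 8.334%.
Debt: weight = 266/452 = 0.5885; after-tax cost = 5.8% × (1 − 22.1%) = 4.5182%.
WACC = 0.4115 × 8.3340% + 0.5885 × 4.5182% = 6.0884%.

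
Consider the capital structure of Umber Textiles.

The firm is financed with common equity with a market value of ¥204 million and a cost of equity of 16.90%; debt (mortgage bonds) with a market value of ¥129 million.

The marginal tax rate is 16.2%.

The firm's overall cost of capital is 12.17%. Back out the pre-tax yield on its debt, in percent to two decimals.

5.60%

Total capital V = 204 + 129 = 333.
Equity weight = 204/333 = 0.6126.
Mortgage bonds weight = 129/333 = 0.3874.
Equity contribution = 0.6126 × 16.9% = 10.3532%.
Remaining for debt = 12.17% − 10.3532% = 1.8168%.
Rd × (1 − 16.2%) × 0.3874 = 1.8168%  ⇒  Rd = 5.5967%.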